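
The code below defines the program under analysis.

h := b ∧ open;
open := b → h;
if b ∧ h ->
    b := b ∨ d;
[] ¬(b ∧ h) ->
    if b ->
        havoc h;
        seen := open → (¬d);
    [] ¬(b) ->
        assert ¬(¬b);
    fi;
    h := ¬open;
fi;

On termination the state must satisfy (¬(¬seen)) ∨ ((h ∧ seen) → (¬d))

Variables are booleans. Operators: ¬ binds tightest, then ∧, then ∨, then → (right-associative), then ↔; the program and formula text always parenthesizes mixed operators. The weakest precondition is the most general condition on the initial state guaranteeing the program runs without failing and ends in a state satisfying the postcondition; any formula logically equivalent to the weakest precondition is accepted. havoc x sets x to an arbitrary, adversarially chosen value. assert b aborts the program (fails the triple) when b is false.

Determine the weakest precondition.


Working backward. After the program, the postcondition (¬(¬seen)) ∨ ((h ∧ seen) → (¬d)) must hold; in canonical form it is seen ∨ ((h ∧ seen) → (¬d)).
Then branch requires seen ∨ ((h ∧ seen) → (¬d)); else branch requires (b → ((open → (¬d)) ∨ (((¬open) ∧ (open → (¬d))) → (¬d)))) ∧ ((¬b) → (b ∧ (seen ∨ (((¬open) ∧ seen) → (¬d))))).
Before the if: ((b ∧ h) → (seen ∨ ((h ∧ seen) → (¬d)))) ∧ ((¬(b ∧ h)) → ((b → ((open → (¬d)) ∨ (((¬open) ∧ (open → (¬d))) → (¬d)))) ∧ ((¬b) → (b ∧ (seen ∨ (((¬open) ∧ seen) → (¬d)))))))
Before open := b → h: ((b ∧ h) → (seen ∨ ((h ∧ seen) → (¬d)))) ∧ ((¬(b ∧ h)) → ((b → (((b → h) → (¬d)) ∨ (((¬(b → h)) ∧ ((b → h) → (¬d))) → (¬d)))) ∧ ((¬b) → (b ∧ (seen ∨ (((¬(b → h)) ∧ seen) → (¬d)))))))
Before h := b ∧ open: ((b ∧ open) → (seen ∨ ((b ∧ open ∧ seen) → (¬d)))) ∧ ((¬(b ∧ open)) → ((b → (((b → (b ∧ open)) → (¬d)) ∨ (((¬(b → (b ∧ open))) ∧ ((b → (b ∧ open)) → (¬d))) → (¬d)))) ∧ ((¬b) → (b ∧ (seen ∨ (((¬(b → (b ∧ open))) ∧ seen) → (¬d)))))))
Answer: WP = ((b ∧ open) → (seen ∨ ((b ∧ open ∧ seen) → (¬d)))) ∧ ((¬(b ∧ open)) → ((b → (((b → (b ∧ open)) → (¬d)) ∨ (((¬(b → (b ∧ open))) ∧ ((b → (b ∧ open)) → (¬d))) → (¬d)))) ∧ ((¬b) → (b ∧ (seen ∨ (((¬(b → (b ∧ open))) ∧ seen) → (¬d)))))))


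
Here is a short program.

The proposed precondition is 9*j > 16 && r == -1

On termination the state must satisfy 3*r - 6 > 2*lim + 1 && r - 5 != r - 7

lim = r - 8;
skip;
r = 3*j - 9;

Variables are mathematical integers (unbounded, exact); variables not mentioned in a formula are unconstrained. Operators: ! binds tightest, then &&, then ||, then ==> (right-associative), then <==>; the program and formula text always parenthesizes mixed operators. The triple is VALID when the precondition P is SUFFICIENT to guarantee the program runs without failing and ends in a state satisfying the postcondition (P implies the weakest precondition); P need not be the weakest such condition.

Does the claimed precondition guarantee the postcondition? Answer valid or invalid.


Working backward. After the program, the postcondition 3*r - 6 > 2*lim + 1 && r - 5 != r - 7 must hold; in canonical form it is 3*r > 2*lim + 7.
Before r := 3*j - 9: 9*j > 2*lim + 34
Before skip: 9*j > 2*lim + 34
Before lim := r - 8: 9*j > 2*r + 18
The weakest precondition is 9*j > 2*r + 18.
Check whether 9*j > 16 && r == -1 implies it.
Every state satisfying the precondition satisfies the weakest precondition: the implication holds.
Answer: valid


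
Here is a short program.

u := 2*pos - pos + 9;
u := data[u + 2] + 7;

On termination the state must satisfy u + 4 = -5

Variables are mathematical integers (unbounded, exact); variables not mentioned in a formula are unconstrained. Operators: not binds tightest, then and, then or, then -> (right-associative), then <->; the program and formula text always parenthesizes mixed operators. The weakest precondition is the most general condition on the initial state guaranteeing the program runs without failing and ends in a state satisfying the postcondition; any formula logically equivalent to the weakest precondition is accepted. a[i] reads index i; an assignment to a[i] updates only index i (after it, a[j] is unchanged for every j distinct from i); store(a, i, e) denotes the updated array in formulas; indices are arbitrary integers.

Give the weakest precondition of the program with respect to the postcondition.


Working backward. After the program, the postcondition u + 4 = -5 must hold; in canonical form it is u = -9.
Before u := data[u + 2] + 7: data[u + 2] = -16
Before u := 2*pos - pos + 9: data[pos + 11] = -16
Answer: WP = data[pos + 11] = -16


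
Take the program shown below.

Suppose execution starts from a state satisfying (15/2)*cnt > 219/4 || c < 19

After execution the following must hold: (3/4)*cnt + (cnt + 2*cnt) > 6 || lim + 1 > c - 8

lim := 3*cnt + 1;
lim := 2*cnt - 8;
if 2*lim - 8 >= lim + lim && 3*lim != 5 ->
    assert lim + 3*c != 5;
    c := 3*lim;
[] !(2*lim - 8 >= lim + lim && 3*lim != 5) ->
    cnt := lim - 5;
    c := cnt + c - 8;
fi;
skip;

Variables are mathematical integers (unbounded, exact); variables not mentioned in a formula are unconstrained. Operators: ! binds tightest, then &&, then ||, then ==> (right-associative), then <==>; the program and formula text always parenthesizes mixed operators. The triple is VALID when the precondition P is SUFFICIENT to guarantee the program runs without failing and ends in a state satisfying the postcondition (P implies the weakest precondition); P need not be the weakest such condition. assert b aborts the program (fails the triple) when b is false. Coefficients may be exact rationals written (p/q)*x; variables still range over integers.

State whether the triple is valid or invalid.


Working backward. After the program, the postcondition (3/4)*cnt + (cnt + 2*cnt) > 6 || lim + 1 > c - 8 must hold; in canonical form it is (15/4)*cnt > 6 || lim > c - 9.
Before skip: (15/4)*cnt > 6 || lim > c - 9
Then branch requires 3*c + lim != 5 && ((15/4)*cnt > 6 || 2*lim < 9); else branch requires (15/4)*lim > 99/4 || c < 22.
Before the if: (15/4)*lim > 99/4 || c < 22
Before lim := 2*cnt - 8: (15/2)*cnt > 219/4 || c < 22
Before lim := 3*cnt + 1: (15/2)*cnt > 219/4 || c < 22
The weakest precondition is (15/2)*cnt > 219/4 || c < 22.
Check whether (15/2)*cnt > 219/4 || c < 19 implies it.
Every state satisfying the precondition satisfies the weakest precondition: the implication holds.
Answer: valid


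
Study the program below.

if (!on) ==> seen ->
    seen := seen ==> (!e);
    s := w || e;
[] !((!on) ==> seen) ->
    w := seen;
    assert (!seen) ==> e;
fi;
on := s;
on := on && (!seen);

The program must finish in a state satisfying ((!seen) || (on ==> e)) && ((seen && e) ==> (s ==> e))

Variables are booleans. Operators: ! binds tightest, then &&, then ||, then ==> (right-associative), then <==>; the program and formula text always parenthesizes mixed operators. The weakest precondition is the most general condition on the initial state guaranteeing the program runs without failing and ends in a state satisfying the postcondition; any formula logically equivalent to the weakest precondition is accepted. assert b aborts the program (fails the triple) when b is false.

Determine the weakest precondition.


Working backward. After the program, ((!seen) || (on ==> e)) && ((seen && e) ==> (s ==> e)) must hold.
Before on := on && (!seen): ((!seen) || ((on && (!seen)) ==> e)) && ((seen && e) ==> (s ==> e))
Before on := s: ((!seen) || ((s && (!seen)) ==> e)) && ((seen && e) ==> (s ==> e))
Then branch requires ((!(seen ==> (!e))) || (((w || e) && (!(seen ==> (!e)))) ==> e)) && (((seen ==> (!e)) && e) ==> ((w || e) ==> e)); else branch requires ((!seen) ==> e) && ((!seen) || ((s && (!seen)) ==> e)) && ((seen && e) ==> (s ==> e)).
Before the if: (((!on) ==> seen) ==> (((!(seen ==> (!e))) || (((w || e) && (!(seen ==> (!e)))) ==> e)) && (((seen ==> (!e)) && e) ==> ((w || e) ==> e)))) && ((!((!on) ==> seen)) ==> (((!seen) ==> e) && ((!seen) || ((s && (!seen)) ==> e)) && ((seen && e) ==> (s ==> e))))
Answer: WP = (((!on) ==> seen) ==> (((!(seen ==> (!e))) || (((w || e) && (!(seen ==> (!e)))) ==> e)) && (((seen ==> (!e)) && e) ==> ((w || e) ==> e)))) && ((!((!on) ==> seen)) ==> (((!seen) ==> e) && ((!seen) || ((s && (!seen)) ==> e)) && ((seen && e) ==> (s ==> e))))


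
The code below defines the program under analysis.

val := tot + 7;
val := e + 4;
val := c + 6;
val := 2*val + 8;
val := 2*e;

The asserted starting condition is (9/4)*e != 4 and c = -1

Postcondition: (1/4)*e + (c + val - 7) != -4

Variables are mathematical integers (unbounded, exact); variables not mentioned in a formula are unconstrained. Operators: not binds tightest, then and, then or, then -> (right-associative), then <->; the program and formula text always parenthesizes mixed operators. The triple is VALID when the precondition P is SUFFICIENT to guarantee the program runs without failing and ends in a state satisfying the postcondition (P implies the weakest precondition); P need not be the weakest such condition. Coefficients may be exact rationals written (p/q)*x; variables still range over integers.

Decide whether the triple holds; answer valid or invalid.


Working backward. After the program, the postcondition (1/4)*e + (c + val - 7) != -4 must hold; in canonical form it is c + (1/4)*e + val != 3.
Before val := 2*e: c + (9/4)*e != 3
Before val := 2*val + 8: c + (9/4)*e != 3
Before val := c + 6: c + (9/4)*e != 3
Before val := e + 4: c + (9/4)*e != 3
Before val := tot + 7: c + (9/4)*e != 3
The weakest precondition is c + (9/4)*e != 3.
Check whether (9/4)*e != 4 and c = -1 implies it.
Every state satisfying the precondition satisfies the weakest precondition: the implication holds.
Answer: valid


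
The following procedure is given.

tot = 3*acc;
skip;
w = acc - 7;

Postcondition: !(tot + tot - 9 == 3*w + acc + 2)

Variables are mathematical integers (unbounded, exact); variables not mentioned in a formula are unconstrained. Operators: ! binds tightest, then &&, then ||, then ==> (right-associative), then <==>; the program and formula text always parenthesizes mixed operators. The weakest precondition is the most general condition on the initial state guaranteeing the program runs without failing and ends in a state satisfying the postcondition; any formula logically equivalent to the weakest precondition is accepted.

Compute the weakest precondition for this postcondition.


Working backward. After the program, the postcondition !(tot + tot - 9 == 3*w + acc + 2) must hold; in canonical form it is !(2*tot == acc + 3*w + 11).
Before w := acc - 7: !(2*tot == 4*acc - 10)
Before skip: !(2*tot == 4*acc - 10)
Before tot := 3*acc: !(2*acc == -10)
Answer: WP = !(2*acc == -10)


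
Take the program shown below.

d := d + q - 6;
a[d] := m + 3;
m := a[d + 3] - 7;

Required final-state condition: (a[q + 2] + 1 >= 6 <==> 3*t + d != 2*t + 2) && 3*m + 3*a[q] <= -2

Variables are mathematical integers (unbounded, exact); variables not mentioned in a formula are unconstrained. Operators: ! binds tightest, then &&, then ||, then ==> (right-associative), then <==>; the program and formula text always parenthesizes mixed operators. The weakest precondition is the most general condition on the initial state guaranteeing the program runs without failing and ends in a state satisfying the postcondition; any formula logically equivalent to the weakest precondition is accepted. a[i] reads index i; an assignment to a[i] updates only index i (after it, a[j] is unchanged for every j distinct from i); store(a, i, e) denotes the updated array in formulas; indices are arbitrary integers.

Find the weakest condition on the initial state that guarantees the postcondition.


Working backward. After the program, the postcondition (a[q + 2] + 1 >= 6 <==> 3*t + d != 2*t + 2) && 3*m + 3*a[q] <= -2 must hold; in canonical form it is (a[q + 2] >= 5 <==> d + t != 2) && 3*a[q] + 3*m <= -2.
Before m := a[d + 3] - 7: (a[q + 2] >= 5 <==> d + t != 2) && 3*a[d + 3] + 3*a[q] <= 19
Before a[d] := m + 3: (store(a, d, m + 3)[q + 2] >= 5 <==> d + t != 2) && 3*store(a, d, m + 3)[d + 3] + 3*store(a, d, m + 3)[q] <= 19
Before d := d + q - 6: (store(a, d + q - 6, m + 3)[q + 2] >= 5 <==> d + q + t != 8) && 3*store(a, d + q - 6, m + 3)[d + q - 3] + 3*store(a, d + q - 6, m + 3)[q] <= 19
Answer: WP = (store(a, d + q - 6, m + 3)[q + 2] >= 5 <==> d + q + t != 8) && 3*store(a, d + q - 6, m + 3)[d + q - 3] + 3*store(a, d + q - 6, m + 3)[q] <= 19


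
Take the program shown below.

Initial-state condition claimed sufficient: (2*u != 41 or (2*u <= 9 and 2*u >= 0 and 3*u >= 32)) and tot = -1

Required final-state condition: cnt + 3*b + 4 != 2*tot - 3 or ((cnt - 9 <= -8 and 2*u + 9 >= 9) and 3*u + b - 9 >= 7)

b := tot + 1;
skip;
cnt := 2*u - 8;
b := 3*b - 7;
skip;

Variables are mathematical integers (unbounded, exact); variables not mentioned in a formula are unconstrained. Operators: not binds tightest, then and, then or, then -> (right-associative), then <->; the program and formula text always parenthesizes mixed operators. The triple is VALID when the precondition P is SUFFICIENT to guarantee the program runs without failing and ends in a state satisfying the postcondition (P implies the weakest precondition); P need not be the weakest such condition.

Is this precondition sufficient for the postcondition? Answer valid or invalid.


Working backward. After the program, the postcondition cnt + 3*b + 4 != 2*tot - 3 or ((cnt - 9 <= -8 and 2*u + 9 >= 9) and 3*u + b - 9 >= 7) must hold; in canonical form it is 3*b + cnt != 2*tot - 7 or (cnt <= 1 and 2*u >= 0 and b + 3*u >= 16).
Before skip: 3*b + cnt != 2*tot - 7 or (cnt <= 1 and 2*u >= 0 and b + 3*u >= 16)
Before b := 3*b - 7: 9*b + cnt != 2*tot + 14 or (cnt <= 1 and 2*u >= 0 and 3*b + 3*u >= 23)
Before cnt := 2*u - 8: 9*b + 2*u != 2*tot + 22 or (2*u <= 9 and 2*u >= 0 and 3*b + 3*u >= 23)
Before skip: 9*b + 2*u != 2*tot + 22 or (2*u <= 9 and 2*u >= 0 and 3*b + 3*u >= 23)
Before b := tot + 1: 7*tot + 2*u != 13 or (2*u <= 9 and 2*u >= 0 and 3*tot + 3*u >= 20)
The weakest precondition is 7*tot + 2*u != 13 or (2*u <= 9 and 2*u >= 0 and 3*tot + 3*u >= 20).
Check whether (2*u != 41 or (2*u <= 9 and 2*u >= 0 and 3*u >= 32)) and tot = -1 implies it.
Countermodel: at the initial state tot = -1, u = 10, the precondition holds but the weakest precondition fails.
Answer: invalid


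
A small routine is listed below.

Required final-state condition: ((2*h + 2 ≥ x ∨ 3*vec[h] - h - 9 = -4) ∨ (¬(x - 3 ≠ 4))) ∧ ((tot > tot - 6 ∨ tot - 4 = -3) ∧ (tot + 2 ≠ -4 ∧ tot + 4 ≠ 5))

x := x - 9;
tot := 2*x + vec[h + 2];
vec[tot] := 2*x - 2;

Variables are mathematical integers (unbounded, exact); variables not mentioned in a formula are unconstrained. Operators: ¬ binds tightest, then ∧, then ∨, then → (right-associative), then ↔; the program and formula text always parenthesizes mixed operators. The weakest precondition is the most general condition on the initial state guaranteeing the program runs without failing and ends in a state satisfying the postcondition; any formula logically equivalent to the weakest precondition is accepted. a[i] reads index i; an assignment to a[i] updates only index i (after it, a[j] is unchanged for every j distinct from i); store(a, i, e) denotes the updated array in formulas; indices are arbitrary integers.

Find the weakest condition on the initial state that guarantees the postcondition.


Working backward. After the program, the postcondition ((2*h + 2 ≥ x ∨ 3*vec[h] - h - 9 = -4) ∨ (¬(x - 3 ≠ 4))) ∧ ((tot > tot - 6 ∨ tot - 4 = -3) ∧ (tot + 2 ≠ -4 ∧ tot + 4 ≠ 5)) must hold; in canonical form it is (2*h ≥ x - 2 ∨ 3*vec[h] = h + 5 ∨ (¬(x ≠ 7))) ∧ tot ≠ -6 ∧ tot ≠ 1.
Before vec[tot] := 2*x - 2: (2*h ≥ x - 2 ∨ 3*store(vec, tot, 2*x - 2)[h] = h + 5 ∨ (¬(x ≠ 7))) ∧ tot ≠ -6 ∧ tot ≠ 1
Before tot := 2*x + vec[h + 2]: (2*h ≥ x - 2 ∨ 3*store(vec, vec[h + 2] + 2*x, 2*x - 2)[h] = h + 5 ∨ (¬(x ≠ 7))) ∧ vec[h + 2] + 2*x ≠ -6 ∧ vec[h + 2] + 2*x ≠ 1
Before x := x - 9: (2*h ≥ x - 11 ∨ 3*store(vec, vec[h + 2] + 2*x - 18, 2*x - 20)[h] = h + 5 ∨ (¬(x ≠ 16))) ∧ vec[h + 2] + 2*x ≠ 12 ∧ vec[h + 2] + 2*x ≠ 19
Answer: WP = (2*h ≥ x - 11 ∨ 3*store(vec, vec[h + 2] + 2*x - 18, 2*x - 20)[h] = h + 5 ∨ (¬(x ≠ 16))) ∧ vec[h + 2] + 2*x ≠ 12 ∧ vec[h + 2] + 2*x ≠ 19


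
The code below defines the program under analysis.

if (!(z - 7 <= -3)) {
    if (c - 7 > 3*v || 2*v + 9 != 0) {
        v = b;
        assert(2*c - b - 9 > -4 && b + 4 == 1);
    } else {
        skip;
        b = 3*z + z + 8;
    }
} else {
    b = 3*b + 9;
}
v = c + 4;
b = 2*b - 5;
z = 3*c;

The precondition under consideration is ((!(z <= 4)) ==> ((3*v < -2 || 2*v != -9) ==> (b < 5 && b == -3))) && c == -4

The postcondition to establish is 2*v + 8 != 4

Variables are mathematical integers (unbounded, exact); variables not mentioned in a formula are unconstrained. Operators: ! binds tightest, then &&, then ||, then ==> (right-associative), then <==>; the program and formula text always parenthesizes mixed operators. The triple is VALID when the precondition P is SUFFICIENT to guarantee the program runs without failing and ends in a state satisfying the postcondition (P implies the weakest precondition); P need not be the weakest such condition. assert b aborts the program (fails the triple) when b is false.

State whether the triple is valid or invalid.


Working backward. After the program, the postcondition 2*v + 8 != 4 must hold; in canonical form it is 2*v != -4.
Before z := 3*c: 2*v != -4
Before b := 2*b - 5: 2*v != -4
Before v := c + 4: 2*c != -12
Then branch requires ((c > 3*v + 7 || 2*v != -9) ==> (2*c > b + 5 && b == -3 && 2*c != -12)) && ((!(c > 3*v + 7 || 2*v != -9)) ==> 2*c != -12); else branch requires 2*c != -12.
Before the if: ((!(z <= 4)) ==> (((c > 3*v + 7 || 2*v != -9) ==> (2*c > b + 5 && b == -3 && 2*c != -12)) && ((!(c > 3*v + 7 || 2*v != -9)) ==> 2*c != -12))) && (z <= 4 ==> 2*c != -12)
The weakest precondition is ((!(z <= 4)) ==> (((c > 3*v + 7 || 2*v != -9) ==> (2*c > b + 5 && b == -3 && 2*c != -12)) && ((!(c > 3*v + 7 || 2*v != -9)) ==> 2*c != -12))) && (z <= 4 ==> 2*c != -12).
Check whether ((!(z <= 4)) ==> ((3*v < -2 || 2*v != -9) ==> (b < 5 && b == -3))) && c == -4 implies it.
Countermodel: at the initial state b = -3, c = -4, v = 0, z = 5, the precondition holds but the weakest precondition fails.
Answer: invalid


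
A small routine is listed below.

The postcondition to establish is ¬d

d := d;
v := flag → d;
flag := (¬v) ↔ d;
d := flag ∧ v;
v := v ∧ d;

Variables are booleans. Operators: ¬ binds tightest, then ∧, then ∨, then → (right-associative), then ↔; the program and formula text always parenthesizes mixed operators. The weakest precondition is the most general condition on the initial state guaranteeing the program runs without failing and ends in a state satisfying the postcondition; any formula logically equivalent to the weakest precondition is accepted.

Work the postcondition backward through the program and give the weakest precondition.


Working backward. After the program, ¬d must hold.
Before v := v ∧ d: ¬d
Before d := flag ∧ v: ¬(flag ∧ v)
Before flag := (¬v) ↔ d: ¬(((¬v) ↔ d) ∧ v)
Before v := flag → d: ¬(((¬(flag → d)) ↔ d) ∧ (flag → d))
Before d := d: ¬(((¬(flag → d)) ↔ d) ∧ (flag → d))
Answer: WP = ¬(((¬(flag → d)) ↔ d) ∧ (flag → d))


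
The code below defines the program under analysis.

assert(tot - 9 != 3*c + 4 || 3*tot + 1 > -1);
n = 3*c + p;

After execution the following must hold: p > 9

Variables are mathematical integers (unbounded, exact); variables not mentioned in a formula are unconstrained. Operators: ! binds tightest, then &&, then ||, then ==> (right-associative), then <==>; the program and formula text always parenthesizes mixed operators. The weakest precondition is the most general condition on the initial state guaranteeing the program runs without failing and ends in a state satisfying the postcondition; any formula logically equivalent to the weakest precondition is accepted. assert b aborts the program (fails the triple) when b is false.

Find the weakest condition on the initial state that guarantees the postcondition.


Working backward. After the program, p > 9 must hold.
Before n := 3*c + p: p > 9
Before assert tot - 9 != 3*c + 4 || 3*tot + 1 > -1: (tot != 3*c + 13 || 3*tot > -2) && p > 9
Answer: WP = (tot != 3*c + 13 || 3*tot > -2) && p > 9


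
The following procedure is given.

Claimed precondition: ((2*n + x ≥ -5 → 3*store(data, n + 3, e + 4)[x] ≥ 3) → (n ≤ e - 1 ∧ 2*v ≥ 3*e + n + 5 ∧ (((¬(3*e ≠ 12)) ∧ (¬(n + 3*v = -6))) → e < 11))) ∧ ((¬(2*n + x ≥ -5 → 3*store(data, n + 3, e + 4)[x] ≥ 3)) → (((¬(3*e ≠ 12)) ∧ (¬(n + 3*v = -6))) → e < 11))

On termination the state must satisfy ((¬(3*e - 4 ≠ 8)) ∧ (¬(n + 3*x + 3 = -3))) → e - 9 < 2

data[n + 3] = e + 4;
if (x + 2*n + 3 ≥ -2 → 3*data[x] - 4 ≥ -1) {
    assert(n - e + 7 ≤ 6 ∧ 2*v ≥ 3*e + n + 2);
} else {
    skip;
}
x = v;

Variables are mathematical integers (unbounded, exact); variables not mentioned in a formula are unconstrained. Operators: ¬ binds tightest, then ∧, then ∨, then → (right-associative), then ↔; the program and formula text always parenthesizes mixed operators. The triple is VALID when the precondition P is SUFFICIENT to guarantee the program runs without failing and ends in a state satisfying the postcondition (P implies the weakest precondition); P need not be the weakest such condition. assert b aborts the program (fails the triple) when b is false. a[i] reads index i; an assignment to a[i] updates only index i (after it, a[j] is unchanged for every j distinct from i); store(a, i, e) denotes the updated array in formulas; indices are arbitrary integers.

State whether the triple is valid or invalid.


Working backward. After the program, the postcondition ((¬(3*e - 4 ≠ 8)) ∧ (¬(n + 3*x + 3 = -3))) → e - 9 < 2 must hold; in canonical form it is ((¬(3*e ≠ 12)) ∧ (¬(n + 3*x = -6))) → e < 11.
Before x := v: ((¬(3*e ≠ 12)) ∧ (¬(n + 3*v = -6))) → e < 11
Then branch requires n ≤ e - 1 ∧ 2*v ≥ 3*e + n + 2 ∧ (((¬(3*e ≠ 12)) ∧ (¬(n + 3*v = -6))) → e < 11); else branch requires ((¬(3*e ≠ 12)) ∧ (¬(n + 3*v = -6))) → e < 11.
Before the if: ((2*n + x ≥ -5 → 3*data[x] ≥ 3) → (n ≤ e - 1 ∧ 2*v ≥ 3*e + n + 2 ∧ (((¬(3*e ≠ 12)) ∧ (¬(n + 3*v = -6))) → e < 11))) ∧ ((¬(2*n + x ≥ -5 → 3*data[x] ≥ 3)) → (((¬(3*e ≠ 12)) ∧ (¬(n + 3*v = -6))) → e < 11))
Before data[n + 3] := e + 4: ((2*n + x ≥ -5 → 3*store(data, n + 3, e + 4)[x] ≥ 3) → (n ≤ e - 1 ∧ 2*v ≥ 3*e + n + 2 ∧ (((¬(3*e ≠ 12)) ∧ (¬(n + 3*v = -6))) → e < 11))) ∧ ((¬(2*n + x ≥ -5 → 3*store(data, n + 3, e + 4)[x] ≥ 3)) → (((¬(3*e ≠ 12)) ∧ (¬(n + 3*v = -6))) → e < 11))
The weakest precondition is ((2*n + x ≥ -5 → 3*store(data, n + 3, e + 4)[x] ≥ 3) → (n ≤ e - 1 ∧ 2*v ≥ 3*e + n + 2 ∧ (((¬(3*e ≠ 12)) ∧ (¬(n + 3*v = -6))) → e < 11))) ∧ ((¬(2*n + x ≥ -5 → 3*store(data, n + 3, e + 4)[x] ≥ 3)) → (((¬(3*e ≠ 12)) ∧ (¬(n + 3*v = -6))) → e < 11)).
Check whether ((2*n + x ≥ -5 → 3*store(data, n + 3, e + 4)[x] ≥ 3) → (n ≤ e - 1 ∧ 2*v ≥ 3*e + n + 5 ∧ (((¬(3*e ≠ 12)) ∧ (¬(n + 3*v = -6))) → e < 11))) ∧ ((¬(2*n + x ≥ -5 → 3*store(data, n + 3, e + 4)[x] ≥ 3)) → (((¬(3*e ≠ 12)) ∧ (¬(n + 3*v = -6))) → e < 11)) implies it.
Every state satisfying the precondition satisfies the weakest precondition: the implication holds.
Answer: valid


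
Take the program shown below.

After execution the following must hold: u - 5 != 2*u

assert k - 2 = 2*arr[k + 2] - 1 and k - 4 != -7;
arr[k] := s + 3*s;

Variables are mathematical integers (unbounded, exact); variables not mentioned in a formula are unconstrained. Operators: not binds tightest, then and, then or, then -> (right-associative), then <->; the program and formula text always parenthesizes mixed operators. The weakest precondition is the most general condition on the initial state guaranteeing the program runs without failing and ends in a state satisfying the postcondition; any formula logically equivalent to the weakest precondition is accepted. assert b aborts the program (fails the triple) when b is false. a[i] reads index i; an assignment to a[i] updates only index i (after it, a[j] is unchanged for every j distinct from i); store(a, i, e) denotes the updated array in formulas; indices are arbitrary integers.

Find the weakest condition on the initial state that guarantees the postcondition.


Working backward. After the program, the postcondition u - 5 != 2*u must hold; in canonical form it is u != -5.
Before arr[k] := s + 3*s: u != -5
Before assert k - 2 = 2*arr[k + 2] - 1 and k - 4 != -7: k = 2*arr[k + 2] + 1 and k != -3 and u != -5
Answer: WP = k = 2*arr[k + 2] + 1 and k != -3 and u != -5


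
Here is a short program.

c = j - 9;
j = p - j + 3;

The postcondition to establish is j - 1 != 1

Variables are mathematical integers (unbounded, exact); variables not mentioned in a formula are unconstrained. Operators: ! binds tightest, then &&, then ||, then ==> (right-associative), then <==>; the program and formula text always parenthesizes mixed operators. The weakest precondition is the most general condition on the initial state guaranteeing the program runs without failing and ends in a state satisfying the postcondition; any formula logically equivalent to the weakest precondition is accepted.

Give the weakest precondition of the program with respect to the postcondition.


Working backward. After the program, the postcondition j - 1 != 1 must hold; in canonical form it is j != 2.
Before j := p - j + 3: p != j - 1
Before c := j - 9: p != j - 1
Answer: WP = p != j - 1


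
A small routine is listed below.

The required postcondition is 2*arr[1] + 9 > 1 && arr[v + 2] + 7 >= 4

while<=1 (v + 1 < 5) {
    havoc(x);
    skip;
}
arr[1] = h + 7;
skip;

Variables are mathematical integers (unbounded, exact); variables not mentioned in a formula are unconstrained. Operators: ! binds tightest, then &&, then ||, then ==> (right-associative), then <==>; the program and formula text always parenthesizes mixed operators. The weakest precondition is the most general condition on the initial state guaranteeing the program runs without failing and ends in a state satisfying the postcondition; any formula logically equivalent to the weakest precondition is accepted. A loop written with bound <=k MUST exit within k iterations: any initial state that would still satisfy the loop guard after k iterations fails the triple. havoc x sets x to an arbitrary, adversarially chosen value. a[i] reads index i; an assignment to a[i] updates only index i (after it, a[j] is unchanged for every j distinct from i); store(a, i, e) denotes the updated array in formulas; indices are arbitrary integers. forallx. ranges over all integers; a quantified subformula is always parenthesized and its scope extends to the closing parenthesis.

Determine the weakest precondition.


Working backward. After the program, the postcondition 2*arr[1] + 9 > 1 && arr[v + 2] + 7 >= 4 must hold; in canonical form it is 2*arr[1] > -8 && arr[v + 2] >= -3.
Before skip: 2*arr[1] > -8 && arr[v + 2] >= -3
Before arr[1] := h + 7: 2*h > -22 && store(arr, 1, h + 7)[v + 2] >= -3
Before the loop (bound <=1), unroll the exhaustion recursion (WP_0 = exit-now case; WP_j = one more guarded iteration, up to j = 1):
  WP_0: (!(v < 4)) && 2*h > -22 && store(arr, 1, h + 7)[v + 2] >= -3
  WP_1: (v < 4 ==> ((!(v < 4)) && 2*h > -22 && store(arr, 1, h + 7)[v + 2] >= -3)) && ((!(v < 4)) ==> (2*h > -22 && store(arr, 1, h + 7)[v + 2] >= -3))
So before the loop: (v < 4 ==> ((!(v < 4)) && 2*h > -22 && store(arr, 1, h + 7)[v + 2] >= -3)) && ((!(v < 4)) ==> (2*h > -22 && store(arr, 1, h + 7)[v + 2] >= -3))
Answer: WP = (v < 4 ==> ((!(v < 4)) && 2*h > -22 && store(arr, 1, h + 7)[v + 2] >= -3)) && ((!(v < 4)) ==> (2*h > -22 && store(arr, 1, h + 7)[v + 2] >= -3))


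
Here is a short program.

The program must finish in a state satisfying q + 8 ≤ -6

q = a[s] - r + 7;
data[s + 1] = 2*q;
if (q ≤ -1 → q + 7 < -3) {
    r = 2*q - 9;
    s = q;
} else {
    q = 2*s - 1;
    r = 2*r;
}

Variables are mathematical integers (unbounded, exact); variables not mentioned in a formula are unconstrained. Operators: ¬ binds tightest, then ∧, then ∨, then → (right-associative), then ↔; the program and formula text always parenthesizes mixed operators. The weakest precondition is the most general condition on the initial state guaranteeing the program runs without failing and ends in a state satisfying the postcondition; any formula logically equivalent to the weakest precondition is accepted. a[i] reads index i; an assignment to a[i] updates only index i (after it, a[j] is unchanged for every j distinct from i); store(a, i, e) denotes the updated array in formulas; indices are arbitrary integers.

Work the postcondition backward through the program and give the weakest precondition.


Working backward. After the program, the postcondition q + 8 ≤ -6 must hold; in canonical form it is q ≤ -14.
Then branch requires q ≤ -14; else branch requires 2*s ≤ -13.
Before the if: ((q ≤ -1 → q < -10) → q ≤ -14) ∧ ((¬(q ≤ -1 → q < -10)) → 2*s ≤ -13)
Before data[s + 1] := 2*q: ((q ≤ -1 → q < -10) → q ≤ -14) ∧ ((¬(q ≤ -1 → q < -10)) → 2*s ≤ -13)
Before q := a[s] - r + 7: ((a[s] ≤ r - 8 → a[s] < r - 17) → a[s] ≤ r - 21) ∧ ((¬(a[s] ≤ r - 8 → a[s] < r - 17)) → 2*s ≤ -13)
Answer: WP = ((a[s] ≤ r - 8 → a[s] < r - 17) → a[s] ≤ r - 21) ∧ ((¬(a[s] ≤ r - 8 → a[s] < r - 17)) → 2*s ≤ -13)


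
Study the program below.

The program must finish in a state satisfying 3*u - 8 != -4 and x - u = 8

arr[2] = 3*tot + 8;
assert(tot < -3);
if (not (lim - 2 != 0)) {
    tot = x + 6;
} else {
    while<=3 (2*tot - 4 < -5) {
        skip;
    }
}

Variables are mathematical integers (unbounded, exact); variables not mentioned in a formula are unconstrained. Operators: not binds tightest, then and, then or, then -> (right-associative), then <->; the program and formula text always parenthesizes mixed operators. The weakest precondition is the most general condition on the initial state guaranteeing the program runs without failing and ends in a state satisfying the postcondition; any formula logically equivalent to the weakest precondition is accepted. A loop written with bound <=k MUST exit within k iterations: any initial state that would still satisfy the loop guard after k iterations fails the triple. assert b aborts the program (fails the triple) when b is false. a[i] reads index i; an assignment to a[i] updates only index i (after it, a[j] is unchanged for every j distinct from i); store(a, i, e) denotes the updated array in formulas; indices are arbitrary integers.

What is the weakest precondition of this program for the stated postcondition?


Working backward. After the program, the postcondition 3*u - 8 != -4 and x - u = 8 must hold; in canonical form it is 3*u != 4 and x = u + 8.
Then branch requires 3*u != 4 and x = u + 8; else branch requires (2*tot < -1 -> ((2*tot < -1 -> ((2*tot < -1 -> ((not (2*tot < -1)) and 3*u != 4 and x = u + 8)) and ((not (2*tot < -1)) -> (3*u != 4 and x = u + 8)))) and ((not (2*tot < -1)) -> (3*u != 4 and x = u + 8)))) and ((not (2*tot < -1)) -> (3*u != 4 and x = u + 8)).
Before the if: ((not (lim != 2)) -> (3*u != 4 and x = u + 8)) and (lim != 2 -> ((2*tot < -1 -> ((2*tot < -1 -> ((2*tot < -1 -> ((not (2*tot < -1)) and 3*u != 4 and x = u + 8)) and ((not (2*tot < -1)) -> (3*u != 4 and x = u + 8)))) and ((not (2*tot < -1)) -> (3*u != 4 and x = u + 8)))) and ((not (2*tot < -1)) -> (3*u != 4 and x = u + 8))))
Before assert tot < -3: tot < -3 and ((not (lim != 2)) -> (3*u != 4 and x = u + 8)) and (lim != 2 -> ((2*tot < -1 -> ((2*tot < -1 -> ((2*tot < -1 -> ((not (2*tot < -1)) and 3*u != 4 and x = u + 8)) and ((not (2*tot < -1)) -> (3*u != 4 and x = u + 8)))) and ((not (2*tot < -1)) -> (3*u != 4 and x = u + 8)))) and ((not (2*tot < -1)) -> (3*u != 4 and x = u + 8))))
Before arr[2] := 3*tot + 8: tot < -3 and ((not (lim != 2)) -> (3*u != 4 and x = u + 8)) and (lim != 2 -> ((2*tot < -1 -> ((2*tot < -1 -> ((2*tot < -1 -> ((not (2*tot < -1)) and 3*u != 4 and x = u + 8)) and ((not (2*tot < -1)) -> (3*u != 4 and x = u + 8)))) and ((not (2*tot < -1)) -> (3*u != 4 and x = u + 8)))) and ((not (2*tot < -1)) -> (3*u != 4 and x = u + 8))))
Answer: WP = tot < -3 and ((not (lim != 2)) -> (3*u != 4 and x = u + 8)) and (lim != 2 -> ((2*tot < -1 -> ((2*tot < -1 -> ((2*tot < -1 -> ((not (2*tot < -1)) and 3*u != 4 and x = u + 8)) and ((not (2*tot < -1)) -> (3*u != 4 and x = u + 8)))) and ((not (2*tot < -1)) -> (3*u != 4 and x = u + 8)))) and ((not (2*tot < -1)) -> (3*u != 4 and x = u + 8))))


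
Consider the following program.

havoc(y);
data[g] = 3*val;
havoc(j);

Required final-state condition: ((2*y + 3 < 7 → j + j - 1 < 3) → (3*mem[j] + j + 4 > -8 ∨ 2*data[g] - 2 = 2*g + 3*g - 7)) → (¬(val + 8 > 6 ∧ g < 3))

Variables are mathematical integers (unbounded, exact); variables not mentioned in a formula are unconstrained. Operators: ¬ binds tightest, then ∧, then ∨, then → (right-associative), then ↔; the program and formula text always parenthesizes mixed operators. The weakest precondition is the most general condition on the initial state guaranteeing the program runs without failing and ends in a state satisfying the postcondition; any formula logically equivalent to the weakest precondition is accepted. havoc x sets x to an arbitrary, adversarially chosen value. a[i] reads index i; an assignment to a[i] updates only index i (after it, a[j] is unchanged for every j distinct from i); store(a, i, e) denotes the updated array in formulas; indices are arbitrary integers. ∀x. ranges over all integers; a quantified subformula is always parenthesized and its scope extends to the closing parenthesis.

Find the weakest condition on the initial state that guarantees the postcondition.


Working backward. After the program, the postcondition ((2*y + 3 < 7 → j + j - 1 < 3) → (3*mem[j] + j + 4 > -8 ∨ 2*data[g] - 2 = 2*g + 3*g - 7)) → (¬(val + 8 > 6 ∧ g < 3)) must hold; in canonical form it is ((2*y < 4 → 2*j < 4) → (3*mem[j] + j > -12 ∨ 2*data[g] = 5*g - 5)) → (¬(val > -2 ∧ g < 3)).
Before havoc j: ∀j_1. (((2*y < 4 → 2*j_1 < 4) → (3*mem[j_1] + j_1 > -12 ∨ 2*data[g] = 5*g - 5)) → (¬(val > -2 ∧ g < 3)))
Before data[g] := 3*val: ∀j_1. (((2*y < 4 → 2*j_1 < 4) → (3*mem[j_1] + j_1 > -12 ∨ 2*store(data, g, 3*val)[g] = 5*g - 5)) → (¬(val > -2 ∧ g < 3)))
Before havoc y: ∀y_1. (∀j_1. (((2*y_1 < 4 → 2*j_1 < 4) → (3*mem[j_1] + j_1 > -12 ∨ 2*store(data, g, 3*val)[g] = 5*g - 5)) → (¬(val > -2 ∧ g < 3))))
Answer: WP = ∀y_1. (∀j_1. (((2*y_1 < 4 → 2*j_1 < 4) → (3*mem[j_1] + j_1 > -12 ∨ 2*store(data, g, 3*val)[g] = 5*g - 5)) → (¬(val > -2 ∧ g < 3))))


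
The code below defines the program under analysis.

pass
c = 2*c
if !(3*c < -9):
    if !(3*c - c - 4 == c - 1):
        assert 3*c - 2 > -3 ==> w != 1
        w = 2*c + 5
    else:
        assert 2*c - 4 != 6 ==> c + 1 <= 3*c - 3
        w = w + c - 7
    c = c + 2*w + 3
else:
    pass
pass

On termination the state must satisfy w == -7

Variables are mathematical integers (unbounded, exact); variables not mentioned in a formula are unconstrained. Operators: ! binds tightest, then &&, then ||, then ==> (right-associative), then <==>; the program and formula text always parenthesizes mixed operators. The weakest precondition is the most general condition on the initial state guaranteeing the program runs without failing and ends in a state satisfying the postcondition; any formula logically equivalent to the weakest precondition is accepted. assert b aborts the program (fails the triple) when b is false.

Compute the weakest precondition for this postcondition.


Working backward. After the program, w == -7 must hold.
Before skip: w == -7
Then branch requires ((!(c == 3)) ==> ((3*c > -1 ==> w != 1) && 2*c == -12)) && (c == 3 ==> ((2*c != 10 ==> 2*c >= 4) && c + w == 0)); else branch requires w == -7.
Before the if: ((!(3*c < -9)) ==> (((!(c == 3)) ==> ((3*c > -1 ==> w != 1) && 2*c == -12)) && (c == 3 ==> ((2*c != 10 ==> 2*c >= 4) && c + w == 0)))) && (3*c < -9 ==> w == -7)
Before c := 2*c: ((!(6*c < -9)) ==> (((!(2*c == 3)) ==> ((6*c > -1 ==> w != 1) && 4*c == -12)) && (2*c == 3 ==> ((4*c != 10 ==> 4*c >= 4) && 2*c + w == 0)))) && (6*c < -9 ==> w == -7)
Before skip: ((!(6*c < -9)) ==> (((!(2*c == 3)) ==> ((6*c > -1 ==> w != 1) && 4*c == -12)) && (2*c == 3 ==> ((4*c != 10 ==> 4*c >= 4) && 2*c + w == 0)))) && (6*c < -9 ==> w == -7)
Answer: WP = ((!(6*c < -9)) ==> (((!(2*c == 3)) ==> ((6*c > -1 ==> w != 1) && 4*c == -12)) && (2*c == 3 ==> ((4*c != 10 ==> 4*c >= 4) && 2*c + w == 0)))) && (6*c < -9 ==> w == -7)


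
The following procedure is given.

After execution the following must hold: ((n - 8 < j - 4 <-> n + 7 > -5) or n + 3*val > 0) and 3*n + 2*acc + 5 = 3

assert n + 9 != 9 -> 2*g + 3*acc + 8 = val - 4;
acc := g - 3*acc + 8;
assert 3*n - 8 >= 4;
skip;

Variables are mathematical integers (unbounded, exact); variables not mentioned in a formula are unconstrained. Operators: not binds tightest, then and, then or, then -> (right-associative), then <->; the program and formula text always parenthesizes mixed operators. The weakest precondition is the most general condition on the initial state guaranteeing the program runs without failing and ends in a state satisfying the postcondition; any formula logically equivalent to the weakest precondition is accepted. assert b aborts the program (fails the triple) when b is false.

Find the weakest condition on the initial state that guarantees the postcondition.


Working backward. After the program, the postcondition ((n - 8 < j - 4 <-> n + 7 > -5) or n + 3*val > 0) and 3*n + 2*acc + 5 = 3 must hold; in canonical form it is ((n < j + 4 <-> n > -12) or n + 3*val > 0) and 2*acc + 3*n = -2.
Before skip: ((n < j + 4 <-> n > -12) or n + 3*val > 0) and 2*acc + 3*n = -2
Before assert 3*n - 8 >= 4: 3*n >= 12 and ((n < j + 4 <-> n > -12) or n + 3*val > 0) and 2*acc + 3*n = -2
Before acc := g - 3*acc + 8: 3*n >= 12 and ((n < j + 4 <-> n > -12) or n + 3*val > 0) and 2*g + 3*n = 6*acc - 18
Before assert n + 9 != 9 -> 2*g + 3*acc + 8 = val - 4: (n != 0 -> 3*acc + 2*g = val - 12) and 3*n >= 12 and ((n < j + 4 <-> n > -12) or n + 3*val > 0) and 2*g + 3*n = 6*acc - 18
Answer: WP = (n != 0 -> 3*acc + 2*g = val - 12) and 3*n >= 12 and ((n < j + 4 <-> n > -12) or n + 3*val > 0) and 2*g + 3*n = 6*acc - 18


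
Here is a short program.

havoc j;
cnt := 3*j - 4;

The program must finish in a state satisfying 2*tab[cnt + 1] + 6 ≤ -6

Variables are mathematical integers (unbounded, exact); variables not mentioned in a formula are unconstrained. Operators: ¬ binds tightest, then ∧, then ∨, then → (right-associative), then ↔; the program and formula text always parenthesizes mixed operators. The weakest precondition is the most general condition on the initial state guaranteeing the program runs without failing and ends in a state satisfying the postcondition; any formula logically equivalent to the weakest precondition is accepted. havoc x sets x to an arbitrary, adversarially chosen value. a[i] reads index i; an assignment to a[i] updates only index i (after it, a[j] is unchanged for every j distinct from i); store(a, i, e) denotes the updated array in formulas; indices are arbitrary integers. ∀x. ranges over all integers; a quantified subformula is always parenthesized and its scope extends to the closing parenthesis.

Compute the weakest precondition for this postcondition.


Working backward. After the program, the postcondition 2*tab[cnt + 1] + 6 ≤ -6 must hold; in canonical form it is 2*tab[cnt + 1] ≤ -12.
Before cnt := 3*j - 4: 2*tab[3*j - 3] ≤ -12
Before havoc j: ∀j_1. 2*tab[3*j_1 - 3] ≤ -12
Answer: WP = ∀j_1. 2*tab[3*j_1 - 3] ≤ -12
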